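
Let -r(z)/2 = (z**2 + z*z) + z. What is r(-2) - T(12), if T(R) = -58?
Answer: 46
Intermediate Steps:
r(z) = -4*z**2 - 2*z (r(z) = -2*((z**2 + z*z) + z) = -2*((z**2 + z**2) + z) = -2*(2*z**2 + z) = -2*(z + 2*z**2) = -4*z**2 - 2*z)
r(-2) - T(12) = -2*(-2)*(1 + 2*(-2)) - 1*(-58) = -2*(-2)*(1 - 4) + 58 = -2*(-2)*(-3) + 58 = -12 + 58 = 46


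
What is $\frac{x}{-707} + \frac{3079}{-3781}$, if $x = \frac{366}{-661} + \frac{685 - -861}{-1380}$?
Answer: $- \frac{989954117737}{1219204737030} \approx -0.81197$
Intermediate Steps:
$x = - \frac{763493}{456090}$ ($x = 366 \left(- \frac{1}{661}\right) + \left(685 + 861\right) \left(- \frac{1}{1380}\right) = - \frac{366}{661} + 1546 \left(- \frac{1}{1380}\right) = - \frac{366}{661} - \frac{773}{690} = - \frac{763493}{456090} \approx -1.674$)
$\frac{x}{-707} + \frac{3079}{-3781} = - \frac{763493}{456090 \left(-707\right)} + \frac{3079}{-3781} = \left(- \frac{763493}{456090}\right) \left(- \frac{1}{707}\right) + 3079 \left(- \frac{1}{3781}\right) = \frac{763493}{322455630} - \frac{3079}{3781} = - \frac{989954117737}{1219204737030}$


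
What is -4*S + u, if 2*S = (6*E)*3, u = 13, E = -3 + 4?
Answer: -23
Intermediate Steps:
E = 1
S = 9 (S = ((6*1)*3)/2 = (6*3)/2 = (½)*18 = 9)
-4*S + u = -4*9 + 13 = -36 + 13 = -23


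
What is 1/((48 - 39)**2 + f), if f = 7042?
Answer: 1/7123 ≈ 0.00014039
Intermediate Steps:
1/((48 - 39)**2 + f) = 1/((48 - 39)**2 + 7042) = 1/(9**2 + 7042) = 1/(81 + 7042) = 1/7123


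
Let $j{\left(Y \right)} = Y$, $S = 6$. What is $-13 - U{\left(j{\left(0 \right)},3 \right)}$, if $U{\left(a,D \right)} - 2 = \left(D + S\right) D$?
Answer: $-42$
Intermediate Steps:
$U{\left(a,D \right)} = 2 + D \left(6 + D\right)$ ($U{\left(a,D \right)} = 2 + \left(D + 6\right) D = 2 + \left(6 + D\right) D = 2 + D \left(6 + D\right)$)
$-13 - U{\left(j{\left(0 \right)},3 \right)} = -13 - \left(2 + 3^{2} + 6 \cdot 3\right) = -13 - \left(2 + 9 + 18\right) = -13 - 29 = -42$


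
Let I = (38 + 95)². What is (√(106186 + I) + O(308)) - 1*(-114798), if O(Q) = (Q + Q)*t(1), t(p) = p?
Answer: 115414 + 5*√4955 ≈ 1.1577e+5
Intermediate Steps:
I = 17689 (I = 133² = 17689)
O(Q) = 2*Q (O(Q) = (Q + Q)*1 = (2*Q)*1 = 2*Q)
(√(106186 + I) + O(308)) - 1*(-114798) = (√(106186 + 17689) + 2*308) - 1*(-114798) = (√123875 + 616) + 114798 = (5*√4955 + 616) + 114798 = (616 + 5*√4955) + 114798 = 115414 + 5*√4955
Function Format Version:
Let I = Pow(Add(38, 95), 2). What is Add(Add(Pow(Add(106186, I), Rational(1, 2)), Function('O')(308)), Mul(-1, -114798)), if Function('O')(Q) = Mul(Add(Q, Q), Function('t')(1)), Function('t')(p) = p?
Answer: Add(115414, Mul(5, Pow(4955, Rational(1, 2)))) ≈ 1.1577e+5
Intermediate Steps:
I = 17689 (I = Pow(133, 2) = 17689)
Function('O')(Q) = Mul(2, Q) (Function('O')(Q) = Mul(Add(Q, Q), 1) = Mul(Mul(2, Q), 1) = Mul(2, Q))
Add(Add(Pow(Add(106186, I), Rational(1, 2)), Function('O')(308)), Mul(-1, -114798)) = Add(Add(Pow(Add(106186, 17689), Rational(1, 2)), Mul(2, 308)), Mul(-1, -114798)) = Add(Add(Pow(123875, Rational(1, 2)), 616), 114798) = Add(Add(Mul(5, Pow(4955, Rational(1, 2))), 616), 114798) = Add(Add(616, Mul(5, Pow(4955, Rational(1, 2)))), 114798) = Add(115414, Mul(5, Pow(4955, Rational(1, 2))))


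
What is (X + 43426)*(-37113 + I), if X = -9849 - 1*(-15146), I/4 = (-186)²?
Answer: 4934226933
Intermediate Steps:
I = 138384 (I = 4*(-186)² = 4*34596 = 138384)
X = 5297 (X = -9849 + 15146 = 5297)
(X + 43426)*(-37113 + I) = (5297 + 43426)*(-37113 + 138384) = 48723*101271 = 4934226933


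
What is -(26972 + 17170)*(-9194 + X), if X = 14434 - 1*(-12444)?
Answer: -780607128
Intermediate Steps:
X = 26878 (X = 14434 + 12444 = 26878)
-(26972 + 17170)*(-9194 + X) = -(26972 + 17170)*(-9194 + 26878) = -44142*17684 = -1*780607128 = -780607128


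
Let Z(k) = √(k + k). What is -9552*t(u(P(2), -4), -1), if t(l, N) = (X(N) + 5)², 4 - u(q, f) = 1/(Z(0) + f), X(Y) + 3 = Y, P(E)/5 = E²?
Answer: -9552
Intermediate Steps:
P(E) = 5*E²
Z(k) = √2*√k (Z(k) = √(2*k) = √2*√k)
X(Y) = -3 + Y
u(q, f) = 4 - 1/f (u(q, f) = 4 - 1/(√2*√0 + f) = 4 - 1/(√2*0 + f) = 4 - 1/(0 + f) = 4 - 1/f)
t(l, N) = (2 + N)² (t(l, N) = ((-3 + N) + 5)² = (2 + N)²)
-9552*t(u(P(2), -4), -1) = -9552*(2 - 1)² = -9552*1² = -9552*1 = -9552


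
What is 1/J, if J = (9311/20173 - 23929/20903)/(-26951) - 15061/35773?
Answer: -406545684776016937/171151871105543077 ≈ -2.3754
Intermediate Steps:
J = -171151871105543077/406545684776016937 (J = (9311*(1/20173) - 23929*1/20903)*(-1/26951) - 15061*1/35773 = (9311/20173 - 23929/20903)*(-1/26951) - 15061/35773 = -288091884/421676219*(-1/26951) - 15061/35773 = 288091884/11364595778269 - 15061/35773 = -171151871105543077/406545684776016937 ≈ -0.42099)
1/J = 1/(-171151871105543077/406545684776016937) = -406545684776016937/171151871105543077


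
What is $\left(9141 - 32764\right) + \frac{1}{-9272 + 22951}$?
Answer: $- \frac{323139016}{13679} \approx -23623.0$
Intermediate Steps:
$\left(9141 - 32764\right) + \frac{1}{-9272 + 22951} = -23623 + \frac{1}{13679} = - \frac{323139016}{13679}$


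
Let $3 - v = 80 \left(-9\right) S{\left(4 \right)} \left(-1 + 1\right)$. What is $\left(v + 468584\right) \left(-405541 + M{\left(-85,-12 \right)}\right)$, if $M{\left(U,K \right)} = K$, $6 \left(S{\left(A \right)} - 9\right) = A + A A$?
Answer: $-190036863611$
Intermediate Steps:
$S{\left(A \right)} = 9 + \frac{A}{6} + \frac{A^{2}}{6}$ ($S{\left(A \right)} = 9 + \frac{A + A A}{6} = 9 + \frac{A + A^{2}}{6} = 9 + \left(\frac{A}{6} + \frac{A^{2}}{6}\right) = 9 + \frac{A}{6} + \frac{A^{2}}{6}$)
$v = 3$ ($v = 3 - 80 \left(-9\right) \left(9 + \frac{1}{6} \cdot 4 + \frac{4^{2}}{6}\right) \left(-1 + 1\right) = 3 - - 720 \left(9 + \frac{2}{3} + \frac{1}{6} \cdot 16\right) 0 = 3 - - 720 \left(9 + \frac{2}{3} + \frac{8}{3}\right) 0 = 3 - - 720 \cdot \frac{37}{3} \cdot 0 = 3 - \left(-720\right) 0 = 3 - 0 = 3 + 0 = 3$)
$\left(v + 468584\right) \left(-405541 + M{\left(-85,-12 \right)}\right) = \left(3 + 468584\right) \left(-405541 - 12\right) = 468587 \left(-405553\right) = -190036863611$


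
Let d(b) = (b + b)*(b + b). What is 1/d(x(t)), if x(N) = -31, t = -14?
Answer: 1/3844 ≈ 0.00026015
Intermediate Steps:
d(b) = 4*b² (d(b) = (2*b)*(2*b) = 4*b²)
1/d(x(t)) = 1/(4*(-31)²) = 1/(4*961) = 1/3844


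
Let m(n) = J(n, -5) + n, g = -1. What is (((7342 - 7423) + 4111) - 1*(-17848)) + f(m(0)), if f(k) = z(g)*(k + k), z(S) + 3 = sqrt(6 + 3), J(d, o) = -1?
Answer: 21878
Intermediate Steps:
z(S) = 0 (z(S) = -3 + sqrt(6 + 3) = -3 + sqrt(9) = -3 + 3 = 0)
m(n) = -1 + n
f(k) = 0 (f(k) = 0*(k + k) = 0*(2*k) = 0)
(((7342 - 7423) + 4111) - 1*(-17848)) + f(m(0)) = (((7342 - 7423) + 4111) - 1*(-17848)) + 0 = ((-81 + 4111) + 17848) + 0 = (4030 + 17848) + 0 = 21878 + 0 = 21878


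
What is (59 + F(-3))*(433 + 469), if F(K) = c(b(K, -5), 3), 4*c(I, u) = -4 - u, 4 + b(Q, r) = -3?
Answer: 103279/2 ≈ 51640.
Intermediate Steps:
b(Q, r) = -7 (b(Q, r) = -4 - 3 = -7)
c(I, u) = -1 - u/4 (c(I, u) = (-4 - u)/4 = -1 - u/4)
F(K) = -7/4 (F(K) = -1 - 1/4*3 = -1 - 3/4 = -7/4)
(59 + F(-3))*(433 + 469) = (59 - 7/4)*(433 + 469) = (229/4)*902 = 103279/2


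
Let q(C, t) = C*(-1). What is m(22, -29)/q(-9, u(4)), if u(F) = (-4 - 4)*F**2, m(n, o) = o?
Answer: -29/9 ≈ -3.2222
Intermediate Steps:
u(F) = -8*F**2
q(C, t) = -C
m(22, -29)/q(-9, u(4)) = -29/((-1*(-9))) = -29/9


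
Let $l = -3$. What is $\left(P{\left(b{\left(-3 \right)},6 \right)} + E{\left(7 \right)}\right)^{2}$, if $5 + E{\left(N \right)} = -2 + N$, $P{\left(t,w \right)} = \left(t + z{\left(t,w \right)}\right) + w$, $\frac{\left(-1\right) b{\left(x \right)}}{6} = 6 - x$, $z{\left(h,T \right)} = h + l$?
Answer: $11025$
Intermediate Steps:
$z{\left(h,T \right)} = -3 + h$ ($z{\left(h,T \right)} = h - 3 = -3 + h$)
$b{\left(x \right)} = -36 + 6 x$ ($b{\left(x \right)} = - 6 \left(6 - x\right) = -36 + 6 x$)
$P{\left(t,w \right)} = -3 + w + 2 t$ ($P{\left(t,w \right)} = \left(t + \left(-3 + t\right)\right) + w = \left(-3 + 2 t\right) + w = -3 + w + 2 t$)
$E{\left(N \right)} = -7 + N$ ($E{\left(N \right)} = -5 + \left(-2 + N\right) = -7 + N$)
$\left(P{\left(b{\left(-3 \right)},6 \right)} + E{\left(7 \right)}\right)^{2} = \left(\left(-3 + 6 + 2 \left(-36 + 6 \left(-3\right)\right)\right) + \left(-7 + 7\right)\right)^{2} = \left(\left(-3 + 6 + 2 \left(-36 - 18\right)\right) + 0\right)^{2} = \left(\left(-3 + 6 + 2 \left(-54\right)\right) + 0\right)^{2} = \left(\left(-3 + 6 - 108\right) + 0\right)^{2} = \left(-105 + 0\right)^{2} = \left(-105\right)^{2} = 11025$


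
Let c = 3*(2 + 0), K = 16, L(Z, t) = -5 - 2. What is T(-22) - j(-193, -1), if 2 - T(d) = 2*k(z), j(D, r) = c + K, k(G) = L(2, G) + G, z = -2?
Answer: -2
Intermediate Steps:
L(Z, t) = -7
c = 6 (c = 3*2 = 6)
k(G) = -7 + G
j(D, r) = 22 (j(D, r) = 6 + 16 = 22)
T(d) = 20 (T(d) = 2 - 2*(-7 - 2) = 2 - 2*(-9) = 2 - 1*(-18) = 2 + 18 = 20)
T(-22) - j(-193, -1) = 20 - 1*22 = 20 - 22 = -2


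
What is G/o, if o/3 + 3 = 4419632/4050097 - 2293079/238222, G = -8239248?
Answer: 46487774525029792/195242200473 ≈ 2.3810e+5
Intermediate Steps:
o = -1757179804257/50780116186 (o = -9 + 3*(4419632/4050097 - 2293079/238222) = -9 + 3*(-433386252861/50780116186) = -9 - 1300158758583/50780116186 = -1757179804257/50780116186 ≈ -34.604)
G/o = -8239248/(-1757179804257/50780116186) = -8239248*(-50780116186/1757179804257) = 46487774525029792/195242200473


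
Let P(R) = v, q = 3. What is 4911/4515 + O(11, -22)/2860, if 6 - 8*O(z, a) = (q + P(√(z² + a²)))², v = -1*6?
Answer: 7490009/6886880 ≈ 1.0876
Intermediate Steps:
v = -6
P(R) = -6
O(z, a) = -3/8 (O(z, a) = ¾ - (3 - 6)²/8 = ¾ - ⅛*(-3)² = ¾ - ⅛*9 = ¾ - 9/8 = -3/8)
4911/4515 + O(11, -22)/2860 = 4911/4515 - 3/8/2860 = 4911*(1/4515) - 3/8*1/2860 = 1637/1505 - 3/22880 = 7490009/6886880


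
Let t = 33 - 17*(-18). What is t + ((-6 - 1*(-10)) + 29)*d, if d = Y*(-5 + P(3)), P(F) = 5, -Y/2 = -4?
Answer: 339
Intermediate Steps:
Y = 8 (Y = -2*(-4) = 8)
d = 0 (d = 8*(-5 + 5) = 8*0 = 0)
t = 339 (t = 33 + 306 = 339)
t + ((-6 - 1*(-10)) + 29)*d = 339 + ((-6 - 1*(-10)) + 29)*0 = 339 + ((-6 + 10) + 29)*0 = 339 + (4 + 29)*0 = 339 + 33*0 = 339 + 0 = 339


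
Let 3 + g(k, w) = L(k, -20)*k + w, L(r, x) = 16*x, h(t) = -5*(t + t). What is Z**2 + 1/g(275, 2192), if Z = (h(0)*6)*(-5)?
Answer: -1/85811 ≈ -1.1654e-5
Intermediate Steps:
h(t) = -10*t
g(k, w) = -3 + w - 320*k (g(k, w) = -3 + ((16*(-20))*k + w) = -3 + (-320*k + w) = -3 + (w - 320*k) = -3 + w - 320*k)
Z = 0 (Z = (-10*0*6)*(-5) = (0*6)*(-5) = 0*(-5) = 0)
Z**2 + 1/g(275, 2192) = 0**2 + 1/(-3 + 2192 - 320*275) = 0 + 1/(-3 + 2192 - 88000) = 0 + 1/(-85811) = 0 - 1/85811 = -1/85811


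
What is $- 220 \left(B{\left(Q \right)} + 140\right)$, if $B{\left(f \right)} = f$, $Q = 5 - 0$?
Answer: $-31900$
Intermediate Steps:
$Q = 5$ ($Q = 5 + 0 = 5$)
$- 220 \left(B{\left(Q \right)} + 140\right) = - 220 \left(5 + 140\right) = \left(-220\right) 145 = -31900$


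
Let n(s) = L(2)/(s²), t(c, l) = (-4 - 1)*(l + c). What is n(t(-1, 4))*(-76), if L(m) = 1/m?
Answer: -38/225 ≈ -0.16889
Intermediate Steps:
L(m) = 1/m
t(c, l) = -5*c - 5*l (t(c, l) = -5*(c + l) = -5*c - 5*l)
n(s) = 1/(2*s²) (n(s) = 1/(2*(s²)) = 1/(2*s²))
n(t(-1, 4))*(-76) = (1/(2*(-5*(-1) - 5*4)²))*(-76) = (1/(2*(5 - 20)²))*(-76) = ((½)/(-15)²)*(-76) = ((½)*(1/225))*(-76) = (1/450)*(-76) = -38/225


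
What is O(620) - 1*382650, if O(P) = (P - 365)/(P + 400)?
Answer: -1530599/4 ≈ -3.8265e+5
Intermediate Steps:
O(P) = (-365 + P)/(400 + P)
O(620) - 1*382650 = (-365 + 620)/(400 + 620) - 1*382650 = 255/1020 - 382650 = (1/1020)*255 - 382650 = ¼ - 382650 = -1530599/4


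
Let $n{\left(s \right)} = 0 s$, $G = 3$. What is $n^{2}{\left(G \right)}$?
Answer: $0$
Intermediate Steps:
$n{\left(s \right)} = 0$
$n^{2}{\left(G \right)} = 0^{2} = 0$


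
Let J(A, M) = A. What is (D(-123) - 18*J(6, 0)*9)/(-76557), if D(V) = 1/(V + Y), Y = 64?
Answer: 57349/4516863 ≈ 0.012697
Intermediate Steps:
D(V) = 1/(64 + V) (D(V) = 1/(V + 64) = 1/(64 + V))
(D(-123) - 18*J(6, 0)*9)/(-76557) = (1/(64 - 123) - 18*6*9)/(-76557) = (1/(-59) - 108*9)*(-1/76557) = (-1/59 - 972)*(-1/76557) = -57349/59*(-1/76557) = 57349/4516863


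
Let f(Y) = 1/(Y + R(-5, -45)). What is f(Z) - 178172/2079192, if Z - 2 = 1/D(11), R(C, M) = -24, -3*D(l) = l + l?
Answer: -33127997/253141626 ≈ -0.13087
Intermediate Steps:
D(l) = -2*l/3 (D(l) = -(l + l)/3 = -2*l/3)
Z = 41/22 (Z = 2 + 1/(-⅔*11) = 2 + 1/(-22/3) = 2 - 3/22 = 41/22 ≈ 1.8636)
f(Y) = 1/(-24 + Y) (f(Y) = 1/(Y - 24) = 1/(-24 + Y))
f(Z) - 178172/2079192 = 1/(-24 + 41/22) - 178172/2079192 = 1/(-487/22) - 178172/2079192 = -22/487 - 1*44543/519798 = -22/487 - 44543/519798 = -33127997/253141626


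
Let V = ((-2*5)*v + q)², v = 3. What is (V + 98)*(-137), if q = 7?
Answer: -85899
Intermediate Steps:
V = 529 (V = (-2*5*3 + 7)² = (-10*3 + 7)² = (-30 + 7)² = (-23)² = 529)
(V + 98)*(-137) = (529 + 98)*(-137) = 627*(-137) = -85899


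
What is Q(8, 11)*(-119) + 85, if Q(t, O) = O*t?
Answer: -10387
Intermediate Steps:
Q(8, 11)*(-119) + 85 = (11*8)*(-119) + 85 = 88*(-119) + 85 = -10472 + 85 = -10387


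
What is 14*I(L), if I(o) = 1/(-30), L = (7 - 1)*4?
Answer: -7/15 ≈ -0.46667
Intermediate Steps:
L = 24 (L = 6*4 = 24)
I(o) = -1/30
14*I(L) = 14*(-1/30) = -7/15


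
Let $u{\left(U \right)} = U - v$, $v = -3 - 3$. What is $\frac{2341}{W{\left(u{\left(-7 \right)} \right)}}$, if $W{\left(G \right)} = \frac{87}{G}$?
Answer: $- \frac{2341}{87} \approx -26.908$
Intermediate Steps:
$v = -6$ ($v = -3 - 3 = -6$)
$u{\left(U \right)} = 6 + U$ ($u{\left(U \right)} = U - -6 = U + 6 = 6 + U$)
$\frac{2341}{W{\left(u{\left(-7 \right)} \right)}} = \frac{2341}{87 \frac{1}{6 - 7}} = \frac{2341}{87 \frac{1}{-1}} = \frac{2341}{87 \left(-1\right)} = \frac{2341}{-87} = 2341 \left(- \frac{1}{87}\right) = - \frac{2341}{87}$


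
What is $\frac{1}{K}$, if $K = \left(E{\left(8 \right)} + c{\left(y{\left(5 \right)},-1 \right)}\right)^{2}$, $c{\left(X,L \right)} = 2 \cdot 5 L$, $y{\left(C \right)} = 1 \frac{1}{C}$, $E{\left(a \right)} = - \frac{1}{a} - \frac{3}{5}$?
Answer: $\frac{1600}{184041} \approx 0.0086937$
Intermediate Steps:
$E{\left(a \right)} = - \frac{3}{5} - \frac{1}{a}$ ($E{\left(a \right)} = - \frac{1}{a} - \frac{3}{5} = - \frac{3}{5} - \frac{1}{a}$)
$y{\left(C \right)} = \frac{1}{C}$
$c{\left(X,L \right)} = 10 L$
$K = \frac{184041}{1600}$ ($K = \left(\left(- \frac{3}{5} - \frac{1}{8}\right) + 10 \left(-1\right)\right)^{2} = \left(\left(- \frac{3}{5} - \frac{1}{8}\right) - 10\right)^{2} = \left(- \frac{29}{40} - 10\right)^{2} = \left(- \frac{429}{40}\right)^{2} = \frac{184041}{1600} \approx 115.03$)
$\frac{1}{K} = \frac{1}{\frac{184041}{1600}} = \frac{1600}{184041}$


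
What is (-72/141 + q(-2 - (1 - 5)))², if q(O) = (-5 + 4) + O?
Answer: 529/2209 ≈ 0.23947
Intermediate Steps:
q(O) = -1 + O
(-72/141 + q(-2 - (1 - 5)))² = (-72/141 + (-1 + (-2 - (1 - 5))))² = (-72*1/141 + (-1 + (-2 - 1*(-4))))² = (-24/47 + (-1 + (-2 + 4)))² = (-24/47 + (-1 + 2))² = (-24/47 + 1)² = (23/47)² = 529/2209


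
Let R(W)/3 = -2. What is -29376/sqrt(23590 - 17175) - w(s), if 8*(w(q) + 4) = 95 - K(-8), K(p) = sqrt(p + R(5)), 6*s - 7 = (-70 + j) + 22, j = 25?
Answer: -63/8 - 29376*sqrt(6415)/6415 + I*sqrt(14)/8 ≈ -374.65 + 0.46771*I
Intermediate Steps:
s = -8/3 (s = 7/6 + ((-70 + 25) + 22)/6 = 7/6 + (-45 + 22)/6 = 7/6 + (1/6)*(-23) = 7/6 - 23/6 = -8/3 ≈ -2.6667)
R(W) = -6 (R(W) = 3*(-2) = -6)
K(p) = sqrt(-6 + p) (K(p) = sqrt(p - 6) = sqrt(-6 + p))
w(q) = 63/8 - I*sqrt(14)/8 (w(q) = -4 + (95 - sqrt(-6 - 8))/8 = -4 + (95 - sqrt(-14))/8 = -4 + (95 - I*sqrt(14))/8 = -4 + (95/8 - I*sqrt(14)/8) = 63/8 - I*sqrt(14)/8)
-29376/sqrt(23590 - 17175) - w(s) = -29376/sqrt(23590 - 17175) - (63/8 - I*sqrt(14)/8) = -29376*sqrt(6415)/6415 + (-63/8 + I*sqrt(14)/8) = -63/8 - 29376*sqrt(6415)/6415 + I*sqrt(14)/8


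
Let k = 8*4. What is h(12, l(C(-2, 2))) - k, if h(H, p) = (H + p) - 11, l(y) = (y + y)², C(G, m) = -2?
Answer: -15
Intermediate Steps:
k = 32
l(y) = 4*y² (l(y) = (2*y)² = 4*y²)
h(H, p) = -11 + H + p
h(12, l(C(-2, 2))) - k = (-11 + 12 + 4*(-2)²) - 1*32 = (-11 + 12 + 4*4) - 32 = (-11 + 12 + 16) - 32 = 17 - 32 = -15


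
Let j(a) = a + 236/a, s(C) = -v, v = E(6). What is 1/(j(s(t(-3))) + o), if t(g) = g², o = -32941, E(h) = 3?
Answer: -3/99068 ≈ -3.0282e-5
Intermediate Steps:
v = 3
s(C) = -3 (s(C) = -1*3 = -3)
1/(j(s(t(-3))) + o) = 1/((-3 + 236/(-3)) - 32941) = 1/((-3 + 236*(-⅓)) - 32941) = 1/((-3 - 236/3) - 32941) = 1/(-245/3 - 32941) = 1/(-99068/3) = -3/99068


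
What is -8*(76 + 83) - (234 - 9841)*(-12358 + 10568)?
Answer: -17197802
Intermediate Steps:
-8*(76 + 83) - (234 - 9841)*(-12358 + 10568) = -8*159 - (-9607)*(-1790) = -1272 - 1*17196530 = -1272 - 17196530 = -17197802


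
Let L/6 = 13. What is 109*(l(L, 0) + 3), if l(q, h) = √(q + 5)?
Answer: 327 + 109*√83 ≈ 1320.0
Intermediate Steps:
L = 78 (L = 6*13 = 78)
l(q, h) = √(5 + q)
109*(l(L, 0) + 3) = 109*(√(5 + 78) + 3) = 109*(√83 + 3) = 109*(3 + √83) = 327 + 109*√83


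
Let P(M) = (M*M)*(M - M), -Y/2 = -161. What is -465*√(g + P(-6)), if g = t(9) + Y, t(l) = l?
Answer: -465*√331 ≈ -8459.9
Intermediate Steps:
Y = 322 (Y = -2*(-161) = 322)
P(M) = 0 (P(M) = M²*0 = 0)
g = 331 (g = 9 + 322 = 331)
-465*√(g + P(-6)) = -465*√(331 + 0) = -465*√331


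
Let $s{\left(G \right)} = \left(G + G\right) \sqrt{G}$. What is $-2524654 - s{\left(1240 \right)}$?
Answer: $-2524654 - 4960 \sqrt{310} \approx -2.612 \cdot 10^{6}$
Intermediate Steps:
$s{\left(G \right)} = 2 G^{\frac{3}{2}}$ ($s{\left(G \right)} = 2 G \sqrt{G} = 2 G^{\frac{3}{2}}$)
$-2524654 - s{\left(1240 \right)} = -2524654 - 2 \cdot 1240^{\frac{3}{2}} = -2524654 - 2 \cdot 2480 \sqrt{310} = -2524654 - 4960 \sqrt{310}$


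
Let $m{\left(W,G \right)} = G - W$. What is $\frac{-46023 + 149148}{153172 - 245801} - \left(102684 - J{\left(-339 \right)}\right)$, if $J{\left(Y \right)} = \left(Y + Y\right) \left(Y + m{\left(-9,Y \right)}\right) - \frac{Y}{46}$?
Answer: $\frac{1495179876213}{4260934} \approx 3.509 \cdot 10^{5}$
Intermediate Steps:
$J{\left(Y \right)} = - \frac{Y}{46} + 2 Y \left(9 + 2 Y\right)$ ($J{\left(Y \right)} = \left(Y + Y\right) \left(Y + \left(Y - -9\right)\right) - \frac{Y}{46} = 2 Y \left(Y + \left(Y + 9\right)\right) - Y \frac{1}{46} = 2 Y \left(Y + \left(9 + Y\right)\right) - \frac{Y}{46} = 2 Y \left(9 + 2 Y\right) - \frac{Y}{46} = - \frac{Y}{46} + 2 Y \left(9 + 2 Y\right)$)
$\frac{-46023 + 149148}{153172 - 245801} - \left(102684 - J{\left(-339 \right)}\right) = \frac{-46023 + 149148}{153172 - 245801} - \left(102684 - \frac{1}{46} \left(-339\right) \left(827 + 184 \left(-339\right)\right)\right) = \frac{103125}{-92629} - \left(102684 - \frac{1}{46} \left(-339\right) \left(827 - 62376\right)\right) = 103125 \left(- \frac{1}{92629}\right) - \left(102684 - \frac{1}{46} \left(-339\right) \left(-61549\right)\right) = - \frac{103125}{92629} - \left(102684 - \frac{20865111}{46}\right) = - \frac{103125}{92629} - - \frac{16141647}{46} = - \frac{103125}{92629} + \frac{16141647}{46} = \frac{1495179876213}{4260934}$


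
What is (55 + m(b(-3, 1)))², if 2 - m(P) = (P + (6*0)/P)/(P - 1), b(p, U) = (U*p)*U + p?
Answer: 154449/49 ≈ 3152.0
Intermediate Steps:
b(p, U) = p + p*U² (b(p, U) = p*U² + p = p + p*U²)
m(P) = 2 - P/(-1 + P) (m(P) = 2 - (P + (6*0)/P)/(P - 1) = 2 - (P + 0/P)/(-1 + P) = 2 - (P + 0)/(-1 + P) = 2 - P/(-1 + P))
(55 + m(b(-3, 1)))² = (55 + (-2 - 3*(1 + 1²))/(-1 - 3*(1 + 1²)))² = (55 + (-2 - 3*(1 + 1))/(-1 - 3*(1 + 1)))² = (55 + (-2 - 3*2)/(-1 - 3*2))² = (55 + (-2 - 6)/(-1 - 6))² = (55 - 8/(-7))² = (55 - ⅐*(-8))² = (55 + 8/7)² = (393/7)² = 154449/49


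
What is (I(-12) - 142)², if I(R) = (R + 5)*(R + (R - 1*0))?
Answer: 676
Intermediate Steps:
I(R) = 2*R*(5 + R) (I(R) = (5 + R)*(R + (R + 0)) = (5 + R)*(R + R) = (5 + R)*(2*R) = 2*R*(5 + R))
(I(-12) - 142)² = (2*(-12)*(5 - 12) - 142)² = (2*(-12)*(-7) - 142)² = (168 - 142)² = 26² = 676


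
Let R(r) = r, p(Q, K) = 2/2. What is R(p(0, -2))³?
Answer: 1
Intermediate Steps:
p(Q, K) = 1 (p(Q, K) = 2*(½) = 1)
R(p(0, -2))³ = 1³ = 1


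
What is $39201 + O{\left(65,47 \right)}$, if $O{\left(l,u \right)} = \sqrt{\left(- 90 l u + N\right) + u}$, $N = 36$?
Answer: $39201 + i \sqrt{274867} \approx 39201.0 + 524.28 i$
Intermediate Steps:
$O{\left(l,u \right)} = \sqrt{36 + u - 90 l u}$ ($O{\left(l,u \right)} = \sqrt{\left(- 90 l u + 36\right) + u} = \sqrt{\left(36 - 90 l u\right) + u} = \sqrt{36 + u - 90 l u}$)
$39201 + O{\left(65,47 \right)} = 39201 + \sqrt{36 + 47 - 5850 \cdot 47} = 39201 + \sqrt{36 + 47 - 274950} = 39201 + \sqrt{-274867} = 39201 + i \sqrt{274867}$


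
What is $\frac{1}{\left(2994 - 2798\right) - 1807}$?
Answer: $- \frac{1}{1611} \approx -0.00062073$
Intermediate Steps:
$\frac{1}{\left(2994 - 2798\right) - 1807} = \frac{1}{196 - 1807} = \frac{1}{-1611} = - \frac{1}{1611}$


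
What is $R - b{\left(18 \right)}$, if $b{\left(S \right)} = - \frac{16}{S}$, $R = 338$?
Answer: $\frac{3050}{9} \approx 338.89$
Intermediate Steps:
$R - b{\left(18 \right)} = 338 - - \frac{16}{18} = 338 - \left(-16\right) \frac{1}{18} = 338 - - \frac{8}{9} = 338 + \frac{8}{9} = \frac{3050}{9}$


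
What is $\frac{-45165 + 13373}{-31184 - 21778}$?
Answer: $\frac{15896}{26481} \approx 0.60028$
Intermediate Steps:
$\frac{-45165 + 13373}{-31184 - 21778} = - \frac{31792}{-52962} = \left(-31792\right) \left(- \frac{1}{52962}\right) = \frac{15896}{26481}$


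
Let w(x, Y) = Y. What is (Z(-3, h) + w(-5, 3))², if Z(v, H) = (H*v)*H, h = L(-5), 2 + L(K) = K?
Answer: 20736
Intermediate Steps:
L(K) = -2 + K
h = -7 (h = -2 - 5 = -7)
Z(v, H) = v*H²
(Z(-3, h) + w(-5, 3))² = (-3*(-7)² + 3)² = (-3*49 + 3)² = (-147 + 3)² = (-144)² = 20736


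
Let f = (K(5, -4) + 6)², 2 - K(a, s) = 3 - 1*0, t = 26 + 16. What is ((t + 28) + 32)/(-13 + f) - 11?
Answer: -5/2 ≈ -2.5000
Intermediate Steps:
t = 42
K(a, s) = -1 (K(a, s) = 2 - (3 - 1*0) = 2 - (3 + 0) = 2 - 1*3 = 2 - 3 = -1)
f = 25 (f = (-1 + 6)² = 5² = 25)
((t + 28) + 32)/(-13 + f) - 11 = ((42 + 28) + 32)/(-13 + 25) - 11 = (70 + 32)/12 - 11 = 102*(1/12) - 11 = 17/2 - 11 = -5/2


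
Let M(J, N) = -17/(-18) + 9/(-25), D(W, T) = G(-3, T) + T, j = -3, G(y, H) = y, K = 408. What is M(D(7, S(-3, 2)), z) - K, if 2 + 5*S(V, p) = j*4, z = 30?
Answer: -183337/450 ≈ -407.42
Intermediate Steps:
S(V, p) = -14/5 (S(V, p) = -⅖ + (-3*4)/5 = -⅖ + (⅕)*(-12) = -⅖ - 12/5 = -14/5)
D(W, T) = -3 + T
M(J, N) = 263/450 (M(J, N) = -17*(-1/18) + 9*(-1/25) = 17/18 - 9/25 = 263/450)
M(D(7, S(-3, 2)), z) - K = 263/450 - 1*408 = 263/450 - 408 = -183337/450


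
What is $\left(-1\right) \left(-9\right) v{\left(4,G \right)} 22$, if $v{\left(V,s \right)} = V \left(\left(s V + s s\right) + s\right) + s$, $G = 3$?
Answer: $19602$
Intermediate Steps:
$v{\left(V,s \right)} = s + V \left(s + s^{2} + V s\right)$ ($v{\left(V,s \right)} = V \left(\left(V s + s^{2}\right) + s\right) + s = V \left(\left(s^{2} + V s\right) + s\right) + s = V \left(s + s^{2} + V s\right) + s = s + V \left(s + s^{2} + V s\right)$)
$\left(-1\right) \left(-9\right) v{\left(4,G \right)} 22 = \left(-1\right) \left(-9\right) 3 \left(1 + 4 + 4^{2} + 4 \cdot 3\right) 22 = 9 \cdot 3 \left(1 + 4 + 16 + 12\right) 22 = 9 \cdot 3 \cdot 33 \cdot 22 = 9 \cdot 99 \cdot 22 = 891 \cdot 22 = 19602$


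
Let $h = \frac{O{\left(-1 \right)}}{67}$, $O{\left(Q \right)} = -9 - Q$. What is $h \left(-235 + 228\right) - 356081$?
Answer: $- \frac{23857371}{67} \approx -3.5608 \cdot 10^{5}$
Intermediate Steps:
$h = - \frac{8}{67}$ ($h = \frac{-9 - -1}{67} = \left(-9 + 1\right) \frac{1}{67} = \left(-8\right) \frac{1}{67} = - \frac{8}{67} \approx -0.1194$)
$h \left(-235 + 228\right) - 356081 = - \frac{8 \left(-235 + 228\right)}{67} - 356081 = \left(- \frac{8}{67}\right) \left(-7\right) - 356081 = \frac{56}{67} - 356081 = - \frac{23857371}{67}$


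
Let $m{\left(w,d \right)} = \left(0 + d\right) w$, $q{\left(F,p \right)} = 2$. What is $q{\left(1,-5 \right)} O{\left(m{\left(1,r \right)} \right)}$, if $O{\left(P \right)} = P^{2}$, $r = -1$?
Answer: $2$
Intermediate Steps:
$m{\left(w,d \right)} = d w$
$q{\left(1,-5 \right)} O{\left(m{\left(1,r \right)} \right)} = 2 \left(\left(-1\right) 1\right)^{2} = 2 \left(-1\right)^{2} = 2 \cdot 1 = 2$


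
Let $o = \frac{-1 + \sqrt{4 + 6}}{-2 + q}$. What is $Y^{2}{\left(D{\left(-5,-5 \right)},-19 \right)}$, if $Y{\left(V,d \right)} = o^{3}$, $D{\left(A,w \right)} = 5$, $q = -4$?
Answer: $\frac{\left(1 - \sqrt{10}\right)^{6}}{46656} \approx 0.0021906$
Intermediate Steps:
$o = \frac{1}{6} - \frac{\sqrt{10}}{6}$ ($o = \frac{-1 + \sqrt{4 + 6}}{-2 - 4} = \frac{-1 + \sqrt{10}}{-6} = \left(-1 + \sqrt{10}\right) \left(- \frac{1}{6}\right) = \frac{1}{6} - \frac{\sqrt{10}}{6} \approx -0.36038$)
$Y{\left(V,d \right)} = \left(\frac{1}{6} - \frac{\sqrt{10}}{6}\right)^{3}$
$Y^{2}{\left(D{\left(-5,-5 \right)},-19 \right)} = \left(\frac{\left(1 - \sqrt{10}\right)^{3}}{216}\right)^{2} = \frac{\left(1 - \sqrt{10}\right)^{6}}{46656}$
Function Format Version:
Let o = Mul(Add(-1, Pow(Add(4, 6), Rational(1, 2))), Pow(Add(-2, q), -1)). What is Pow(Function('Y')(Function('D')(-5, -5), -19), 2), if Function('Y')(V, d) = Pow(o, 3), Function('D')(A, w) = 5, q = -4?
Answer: Mul(Rational(1, 46656), Pow(Add(1, Mul(-1, Pow(10, Rational(1, 2)))), 6)) ≈ 0.0021906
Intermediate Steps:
o = Add(Rational(1, 6), Mul(Rational(-1, 6), Pow(10, Rational(1, 2)))) (o = Mul(Add(-1, Pow(Add(4, 6), Rational(1, 2))), Pow(Add(-2, -4), -1)) = Mul(Add(-1, Pow(10, Rational(1, 2))), Pow(-6, -1)) = Mul(Add(-1, Pow(10, Rational(1, 2))), Rational(-1, 6)) = Add(Rational(1, 6), Mul(Rational(-1, 6), Pow(10, Rational(1, 2)))) ≈ -0.36038)
Function('Y')(V, d) = Pow(Add(Rational(1, 6), Mul(Rational(-1, 6), Pow(10, Rational(1, 2)))), 3)
Pow(Function('Y')(Function('D')(-5, -5), -19), 2) = Pow(Mul(Rational(1, 216), Pow(Add(1, Mul(-1, Pow(10, Rational(1, 2)))), 3)), 2) = Mul(Rational(1, 46656), Pow(Add(1, Mul(-1, Pow(10, Rational(1, 2)))), 6))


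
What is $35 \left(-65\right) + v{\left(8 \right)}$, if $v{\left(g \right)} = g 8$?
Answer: $-2211$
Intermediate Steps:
$v{\left(g \right)} = 8 g$
$35 \left(-65\right) + v{\left(8 \right)} = 35 \left(-65\right) + 8 \cdot 8 = -2275 + 64 = -2211$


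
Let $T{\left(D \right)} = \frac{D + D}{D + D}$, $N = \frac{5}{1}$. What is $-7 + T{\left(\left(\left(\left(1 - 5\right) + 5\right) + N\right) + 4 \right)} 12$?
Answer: $5$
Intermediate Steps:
$N = 5$ ($N = 5 \cdot 1 = 5$)
$T{\left(D \right)} = 1$ ($T{\left(D \right)} = \frac{2 D}{2 D} = 2 D \frac{1}{2 D} = 1$)
$-7 + T{\left(\left(\left(\left(1 - 5\right) + 5\right) + N\right) + 4 \right)} 12 = -7 + 1 \cdot 12 = -7 + 12 = 5$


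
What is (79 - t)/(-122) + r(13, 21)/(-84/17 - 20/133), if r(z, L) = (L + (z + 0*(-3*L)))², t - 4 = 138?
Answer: -19884256/87779 ≈ -226.53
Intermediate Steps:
t = 142 (t = 4 + 138 = 142)
r(z, L) = (L + z)² (r(z, L) = (L + (z + 0))² = (L + z)²)
(79 - t)/(-122) + r(13, 21)/(-84/17 - 20/133) = (79 - 1*142)/(-122) + (21 + 13)²/(-84/17 - 20/133) = (79 - 142)*(-1/122) + 34²/(-84*1/17 - 20*1/133) = -63*(-1/122) + 1156/(-84/17 - 20/133) = 63/122 + 1156/(-11512/2261) = 63/122 + 1156*(-2261/11512) = 63/122 - 653429/2878 = -19884256/87779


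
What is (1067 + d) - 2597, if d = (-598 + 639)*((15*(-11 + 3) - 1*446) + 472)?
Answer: -5384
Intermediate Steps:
d = -3854 (d = 41*((15*(-8) - 446) + 472) = 41*((-120 - 446) + 472) = 41*(-566 + 472) = 41*(-94) = -3854)
(1067 + d) - 2597 = (1067 - 3854) - 2597 = -2787 - 2597 = -5384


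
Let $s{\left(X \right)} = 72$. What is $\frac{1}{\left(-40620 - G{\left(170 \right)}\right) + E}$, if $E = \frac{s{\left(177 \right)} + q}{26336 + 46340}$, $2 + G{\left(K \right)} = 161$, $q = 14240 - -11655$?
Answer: $- \frac{72676}{2963628637} \approx -2.4523 \cdot 10^{-5}$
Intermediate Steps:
$q = 25895$ ($q = 14240 + 11655 = 25895$)
$G{\left(K \right)} = 159$ ($G{\left(K \right)} = -2 + 161 = 159$)
$E = \frac{25967}{72676}$ ($E = \frac{72 + 25895}{26336 + 46340} = \frac{25967}{72676} \approx 0.3573$)
$\frac{1}{\left(-40620 - G{\left(170 \right)}\right) + E} = \frac{1}{\left(-40620 - 159\right) + \frac{25967}{72676}} = \frac{1}{-40779 + \frac{25967}{72676}} = \frac{1}{- \frac{2963628637}{72676}} = - \frac{72676}{2963628637}$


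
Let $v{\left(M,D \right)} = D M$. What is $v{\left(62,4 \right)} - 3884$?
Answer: $-3636$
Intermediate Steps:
$v{\left(62,4 \right)} - 3884 = 4 \cdot 62 - 3884 = 248 - 3884 = -3636$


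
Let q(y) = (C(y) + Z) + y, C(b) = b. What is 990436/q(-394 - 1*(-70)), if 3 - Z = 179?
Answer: -247609/206 ≈ -1202.0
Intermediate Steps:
Z = -176 (Z = 3 - 1*179 = 3 - 179 = -176)
q(y) = -176 + 2*y (q(y) = (y - 176) + y = (-176 + y) + y = -176 + 2*y)
990436/q(-394 - 1*(-70)) = 990436/(-176 + 2*(-394 - 1*(-70))) = 990436/(-176 + 2*(-394 + 70)) = 990436/(-176 + 2*(-324)) = 990436/(-176 - 648) = 990436/(-824) = 990436*(-1/824) = -247609/206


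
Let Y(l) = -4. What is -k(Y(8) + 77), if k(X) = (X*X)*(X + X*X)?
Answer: -28787258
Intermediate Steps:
k(X) = X²*(X + X²)
-k(Y(8) + 77) = -(-4 + 77)³*(1 + (-4 + 77)) = -73³*(1 + 73) = -389017*74 = -1*28787258 = -28787258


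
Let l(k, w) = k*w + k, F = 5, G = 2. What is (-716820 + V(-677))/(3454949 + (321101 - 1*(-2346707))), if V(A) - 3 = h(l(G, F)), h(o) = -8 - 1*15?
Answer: -716840/6122757 ≈ -0.11708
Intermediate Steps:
l(k, w) = k + k*w
h(o) = -23 (h(o) = -8 - 15 = -23)
V(A) = -20 (V(A) = 3 - 23 = -20)
(-716820 + V(-677))/(3454949 + (321101 - 1*(-2346707))) = (-716820 - 20)/(3454949 + (321101 - 1*(-2346707))) = -716840/(3454949 + (321101 + 2346707)) = -716840/(3454949 + 2667808) = -716840/6122757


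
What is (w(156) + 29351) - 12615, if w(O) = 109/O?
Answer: 2610925/156 ≈ 16737.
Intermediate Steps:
(w(156) + 29351) - 12615 = (109/156 + 29351) - 12615 = 4578865/156 - 12615 = 2610925/156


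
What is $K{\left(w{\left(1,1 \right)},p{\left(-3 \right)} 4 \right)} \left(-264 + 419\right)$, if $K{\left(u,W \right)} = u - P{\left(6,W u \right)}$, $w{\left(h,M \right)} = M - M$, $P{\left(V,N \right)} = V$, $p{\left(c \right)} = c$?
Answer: $-930$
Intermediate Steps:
$w{\left(h,M \right)} = 0$
$K{\left(u,W \right)} = -6 + u$ ($K{\left(u,W \right)} = u - 6 = -6 + u$)
$K{\left(w{\left(1,1 \right)},p{\left(-3 \right)} 4 \right)} \left(-264 + 419\right) = \left(-6 + 0\right) \left(-264 + 419\right) = \left(-6\right) 155 = -930$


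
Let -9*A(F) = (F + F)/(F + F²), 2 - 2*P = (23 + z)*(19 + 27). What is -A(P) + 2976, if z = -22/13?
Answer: 169944454/57105 ≈ 2976.0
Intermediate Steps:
z = -22/13 (z = -22*1/13 = -22/13 ≈ -1.6923)
P = -6358/13 (P = 1 - (23 - 22/13)*(19 + 27)/2 = 1 - 277*46/26 = 1 - ½*12742/13 = 1 - 6371/13 = -6358/13 ≈ -489.08)
A(F) = -2*F/(9*(F + F²)) (A(F) = -(F + F)/(9*(F + F²)) = -2*F/(9*(F + F²)))
-A(P) + 2976 = -(-2)/(9 + 9*(-6358/13)) + 2976 = -(-2)/(9 - 57222/13) + 2976 = -(-2)/(-57105/13) + 2976 = -(-2)*(-13)/57105 + 2976 = -1*26/57105 + 2976 = -26/57105 + 2976 = 169944454/57105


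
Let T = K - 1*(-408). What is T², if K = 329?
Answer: 543169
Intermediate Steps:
T = 737 (T = 329 - 1*(-408) = 329 + 408 = 737)
T² = 737² = 543169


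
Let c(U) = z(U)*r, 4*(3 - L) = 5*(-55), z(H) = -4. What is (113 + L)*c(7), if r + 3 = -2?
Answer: 3695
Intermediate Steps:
r = -5 (r = -3 - 2 = -5)
L = 287/4 (L = 3 - 5*(-55)/4 = 3 - 1/4*(-275) = 3 + 275/4 = 287/4 ≈ 71.750)
c(U) = 20 (c(U) = -4*(-5) = 20)
(113 + L)*c(7) = (113 + 287/4)*20 = (739/4)*20 = 3695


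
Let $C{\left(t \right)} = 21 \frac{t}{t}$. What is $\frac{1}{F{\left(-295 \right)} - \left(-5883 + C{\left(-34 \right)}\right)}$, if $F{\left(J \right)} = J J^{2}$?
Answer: $- \frac{1}{25666513} \approx -3.8961 \cdot 10^{-8}$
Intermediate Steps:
$C{\left(t \right)} = 21$ ($C{\left(t \right)} = 21 \cdot 1 = 21$)
$F{\left(J \right)} = J^{3}$
$\frac{1}{F{\left(-295 \right)} - \left(-5883 + C{\left(-34 \right)}\right)} = \frac{1}{\left(-295\right)^{3} + \left(5883 - 21\right)} = \frac{1}{-25672375 + \left(5883 - 21\right)} = \frac{1}{-25672375 + 5862} = \frac{1}{-25666513} = - \frac{1}{25666513}$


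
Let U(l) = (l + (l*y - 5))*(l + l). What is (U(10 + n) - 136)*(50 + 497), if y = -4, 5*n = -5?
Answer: -389464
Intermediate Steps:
n = -1 (n = (⅕)*(-5) = -1)
U(l) = 2*l*(-5 - 3*l) (U(l) = (l + (l*(-4) - 5))*(l + l) = (l + (-4*l - 5))*(2*l) = (l + (-5 - 4*l))*(2*l) = (-5 - 3*l)*(2*l) = 2*l*(-5 - 3*l))
(U(10 + n) - 136)*(50 + 497) = (2*(10 - 1)*(-5 - 3*(10 - 1)) - 136)*(50 + 497) = (2*9*(-5 - 3*9) - 136)*547 = (2*9*(-5 - 27) - 136)*547 = (2*9*(-32) - 136)*547 = (-576 - 136)*547 = -712*547 = -389464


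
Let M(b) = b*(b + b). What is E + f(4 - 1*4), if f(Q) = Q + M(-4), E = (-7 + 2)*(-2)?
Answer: 42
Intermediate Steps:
M(b) = 2*b² (M(b) = b*(2*b) = 2*b²)
E = 10 (E = -5*(-2) = 10)
f(Q) = 32 + Q (f(Q) = Q + 2*(-4)² = Q + 2*16 = Q + 32 = 32 + Q)
E + f(4 - 1*4) = 10 + (32 + (4 - 1*4)) = 10 + (32 + (4 - 4)) = 10 + (32 + 0) = 10 + 32 = 42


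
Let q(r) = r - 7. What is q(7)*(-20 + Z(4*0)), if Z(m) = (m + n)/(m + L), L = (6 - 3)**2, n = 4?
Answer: 0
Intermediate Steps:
L = 9 (L = 3**2 = 9)
q(r) = -7 + r
Z(m) = (4 + m)/(9 + m) (Z(m) = (m + 4)/(m + 9) = (4 + m)/(9 + m))
q(7)*(-20 + Z(4*0)) = (-7 + 7)*(-20 + (4 + 4*0)/(9 + 4*0)) = 0*(-20 + (4 + 0)/(9 + 0)) = 0*(-20 + 4/9) = 0*(-176/9) = 0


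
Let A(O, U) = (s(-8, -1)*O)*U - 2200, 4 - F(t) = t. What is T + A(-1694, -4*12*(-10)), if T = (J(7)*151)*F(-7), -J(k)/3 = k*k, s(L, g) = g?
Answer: 566753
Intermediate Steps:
F(t) = 4 - t
J(k) = -3*k² (J(k) = -3*k*k = -3*k²)
A(O, U) = -2200 - O*U (A(O, U) = (-O)*U - 2200 = -O*U - 2200 = -2200 - O*U)
T = -244167 (T = (-3*7²*151)*(4 - 1*(-7)) = (-3*49*151)*(4 + 7) = -147*151*11 = -22197*11 = -244167)
T + A(-1694, -4*12*(-10)) = -244167 + (-2200 - 1*(-1694)*-4*12*(-10)) = -244167 + (-2200 - 1*(-1694)*(-48*(-10))) = -244167 + (-2200 - 1*(-1694)*480) = -244167 + (-2200 + 813120) = -244167 + 810920 = 566753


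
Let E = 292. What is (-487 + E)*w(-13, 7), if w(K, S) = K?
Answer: 2535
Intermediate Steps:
(-487 + E)*w(-13, 7) = (-487 + 292)*(-13) = -195*(-13) = 2535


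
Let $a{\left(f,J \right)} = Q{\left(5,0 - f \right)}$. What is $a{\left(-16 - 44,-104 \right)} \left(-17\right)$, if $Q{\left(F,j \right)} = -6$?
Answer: $102$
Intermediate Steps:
$a{\left(f,J \right)} = -6$
$a{\left(-16 - 44,-104 \right)} \left(-17\right) = \left(-6\right) \left(-17\right) = 102$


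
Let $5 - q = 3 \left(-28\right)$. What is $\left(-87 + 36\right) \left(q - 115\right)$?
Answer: $1326$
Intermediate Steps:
$q = 89$ ($q = 5 - 3 \left(-28\right) = 5 - -84 = 5 + 84 = 89$)
$\left(-87 + 36\right) \left(q - 115\right) = \left(-87 + 36\right) \left(89 - 115\right) = \left(-51\right) \left(-26\right) = 1326$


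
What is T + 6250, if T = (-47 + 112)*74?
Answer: 11060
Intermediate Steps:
T = 4810 (T = 65*74 = 4810)
T + 6250 = 4810 + 6250 = 11060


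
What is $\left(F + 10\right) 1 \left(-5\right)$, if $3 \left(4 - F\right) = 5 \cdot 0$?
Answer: $-70$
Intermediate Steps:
$F = 4$ ($F = 4 - \frac{5 \cdot 0}{3} = 4 - 0 = 4 + 0 = 4$)
$\left(F + 10\right) 1 \left(-5\right) = \left(4 + 10\right) 1 \left(-5\right) = 14 \left(-5\right) = -70$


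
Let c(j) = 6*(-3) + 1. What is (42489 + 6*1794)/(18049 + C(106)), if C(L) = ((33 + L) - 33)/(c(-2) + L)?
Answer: 1579839/535489 ≈ 2.9503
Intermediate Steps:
c(j) = -17 (c(j) = -18 + 1 = -17)
C(L) = L/(-17 + L) (C(L) = ((33 + L) - 33)/(-17 + L) = L/(-17 + L))
(42489 + 6*1794)/(18049 + C(106)) = (42489 + 6*1794)/(18049 + 106/(-17 + 106)) = (42489 + 10764)/(18049 + 106/89) = 53253/(18049 + 106*(1/89)) = 53253/(18049 + 106/89) = 53253/(1606467/89) = 53253*(89/1606467) = 1579839/535489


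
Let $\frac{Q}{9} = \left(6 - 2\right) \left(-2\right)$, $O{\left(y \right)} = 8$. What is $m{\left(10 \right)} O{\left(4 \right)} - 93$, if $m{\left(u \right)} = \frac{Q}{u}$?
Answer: $- \frac{753}{5} \approx -150.6$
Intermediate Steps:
$Q = -72$ ($Q = 9 \left(6 - 2\right) \left(-2\right) = 9 \cdot 4 \left(-2\right) = 9 \left(-8\right) = -72$)
$m{\left(u \right)} = - \frac{72}{u}$
$m{\left(10 \right)} O{\left(4 \right)} - 93 = - \frac{72}{10} \cdot 8 - 93 = \left(-72\right) \frac{1}{10} \cdot 8 - 93 = \left(- \frac{36}{5}\right) 8 - 93 = - \frac{288}{5} - 93 = - \frac{753}{5}$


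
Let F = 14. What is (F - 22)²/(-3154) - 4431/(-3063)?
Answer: 2296557/1610117 ≈ 1.4263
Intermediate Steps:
(F - 22)²/(-3154) - 4431/(-3063) = (14 - 22)²/(-3154) - 4431/(-3063) = (-8)²*(-1/3154) - 4431*(-1/3063) = 64*(-1/3154) + 1477/1021 = -32/1577 + 1477/1021 = 2296557/1610117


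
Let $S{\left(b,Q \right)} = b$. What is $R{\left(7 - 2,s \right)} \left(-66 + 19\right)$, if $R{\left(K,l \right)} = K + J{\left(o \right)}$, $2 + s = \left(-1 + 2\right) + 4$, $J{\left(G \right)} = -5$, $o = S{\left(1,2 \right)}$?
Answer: $0$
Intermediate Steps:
$o = 1$
$s = 3$ ($s = -2 + \left(\left(-1 + 2\right) + 4\right) = -2 + \left(1 + 4\right) = -2 + 5 = 3$)
$R{\left(K,l \right)} = -5 + K$ ($R{\left(K,l \right)} = K - 5 = -5 + K$)
$R{\left(7 - 2,s \right)} \left(-66 + 19\right) = \left(-5 + \left(7 - 2\right)\right) \left(-66 + 19\right) = \left(-5 + \left(7 - 2\right)\right) \left(-47\right) = \left(-5 + 5\right) \left(-47\right) = 0 \left(-47\right) = 0$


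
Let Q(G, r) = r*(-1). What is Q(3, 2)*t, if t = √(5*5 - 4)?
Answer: -2*√21 ≈ -9.1651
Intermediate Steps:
Q(G, r) = -r
t = √21 (t = √(25 - 4) = √21 ≈ 4.5826)
Q(3, 2)*t = (-1*2)*√21 = -2*√21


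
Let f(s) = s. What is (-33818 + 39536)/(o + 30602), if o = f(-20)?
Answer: 953/5097 ≈ 0.18697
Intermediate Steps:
o = -20
(-33818 + 39536)/(o + 30602) = (-33818 + 39536)/(-20 + 30602) = 5718/30582 = 5718*(1/30582) = 953/5097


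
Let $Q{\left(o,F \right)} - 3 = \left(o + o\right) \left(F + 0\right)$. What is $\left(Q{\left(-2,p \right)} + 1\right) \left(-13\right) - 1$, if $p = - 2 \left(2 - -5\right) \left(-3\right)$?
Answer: $2131$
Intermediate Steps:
$p = 42$ ($p = - 2 \left(2 + 5\right) \left(-3\right) = \left(-2\right) 7 \left(-3\right) = \left(-14\right) \left(-3\right) = 42$)
$Q{\left(o,F \right)} = 3 + 2 F o$ ($Q{\left(o,F \right)} = 3 + \left(o + o\right) \left(F + 0\right) = 3 + 2 o F = 3 + 2 F o$)
$\left(Q{\left(-2,p \right)} + 1\right) \left(-13\right) - 1 = \left(\left(3 + 2 \cdot 42 \left(-2\right)\right) + 1\right) \left(-13\right) - 1 = \left(\left(3 - 168\right) + 1\right) \left(-13\right) - 1 = \left(-165 + 1\right) \left(-13\right) - 1 = \left(-164\right) \left(-13\right) - 1 = 2132 - 1 = 2131$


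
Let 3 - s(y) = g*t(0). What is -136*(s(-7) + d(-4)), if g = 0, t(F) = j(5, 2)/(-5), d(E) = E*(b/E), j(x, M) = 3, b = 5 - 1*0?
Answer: -1088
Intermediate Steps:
b = 5 (b = 5 + 0 = 5)
d(E) = 5 (d(E) = E*(5/E) = 5)
t(F) = -3/5 (t(F) = 3/(-5) = 3*(-1/5) = -3/5)
s(y) = 3 (s(y) = 3 - 0*(-3)/5 = 3 - 1*0 = 3 + 0 = 3)
-136*(s(-7) + d(-4)) = -136*(3 + 5) = -136*8 = -1088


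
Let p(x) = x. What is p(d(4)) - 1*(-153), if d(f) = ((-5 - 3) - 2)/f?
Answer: 301/2 ≈ 150.50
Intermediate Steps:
d(f) = -10/f (d(f) = (-8 - 2)/f = -10/f)
p(d(4)) - 1*(-153) = -10/4 - 1*(-153) = -10*1/4 + 153 = -5/2 + 153 = 301/2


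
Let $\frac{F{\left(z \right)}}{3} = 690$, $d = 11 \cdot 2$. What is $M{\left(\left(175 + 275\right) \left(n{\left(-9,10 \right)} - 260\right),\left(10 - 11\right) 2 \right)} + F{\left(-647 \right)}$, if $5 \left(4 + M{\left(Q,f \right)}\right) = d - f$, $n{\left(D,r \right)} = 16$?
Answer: $\frac{10354}{5} \approx 2070.8$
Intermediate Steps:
$d = 22$
$F{\left(z \right)} = 2070$ ($F{\left(z \right)} = 3 \cdot 690 = 2070$)
$M{\left(Q,f \right)} = \frac{2}{5} - \frac{f}{5}$ ($M{\left(Q,f \right)} = -4 + \frac{22 - f}{5} = -4 - \left(- \frac{22}{5} + \frac{f}{5}\right) = \frac{2}{5} - \frac{f}{5}$)
$M{\left(\left(175 + 275\right) \left(n{\left(-9,10 \right)} - 260\right),\left(10 - 11\right) 2 \right)} + F{\left(-647 \right)} = \left(\frac{2}{5} - \frac{\left(10 - 11\right) 2}{5}\right) + 2070 = \left(\frac{2}{5} - \frac{\left(-1\right) 2}{5}\right) + 2070 = \left(\frac{2}{5} - - \frac{2}{5}\right) + 2070 = \left(\frac{2}{5} + \frac{2}{5}\right) + 2070 = \frac{4}{5} + 2070 = \frac{10354}{5}$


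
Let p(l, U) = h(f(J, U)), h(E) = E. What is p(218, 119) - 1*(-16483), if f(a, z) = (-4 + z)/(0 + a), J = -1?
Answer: 16368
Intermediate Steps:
f(a, z) = (-4 + z)/a
p(l, U) = 4 - U (p(l, U) = (-4 + U)/(-1) = -(-4 + U) = 4 - U)
p(218, 119) - 1*(-16483) = (4 - 1*119) - 1*(-16483) = (4 - 119) + 16483 = -115 + 16483 = 16368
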